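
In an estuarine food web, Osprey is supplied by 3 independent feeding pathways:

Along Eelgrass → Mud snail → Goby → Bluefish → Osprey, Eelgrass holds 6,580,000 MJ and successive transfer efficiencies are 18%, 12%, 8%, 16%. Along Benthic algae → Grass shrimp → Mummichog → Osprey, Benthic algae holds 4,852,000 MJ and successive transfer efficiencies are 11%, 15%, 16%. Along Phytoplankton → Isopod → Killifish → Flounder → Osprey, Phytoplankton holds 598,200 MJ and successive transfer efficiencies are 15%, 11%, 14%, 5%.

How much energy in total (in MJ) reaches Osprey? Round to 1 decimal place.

Via Eelgrass: 6580000 × 0.18 × 0.12 × 0.08 × 0.16 = 1819.2384 MJ
Via Benthic algae: 4852000 × 0.11 × 0.15 × 0.16 = 12809.28 MJ
Via Phytoplankton: 598200 × 0.15 × 0.11 × 0.14 × 0.05 = 69.0921 MJ
Total at Osprey: 1819.2384 + 12809.28 + 69.0921 = 14697.6105 MJ

14697.6 MJ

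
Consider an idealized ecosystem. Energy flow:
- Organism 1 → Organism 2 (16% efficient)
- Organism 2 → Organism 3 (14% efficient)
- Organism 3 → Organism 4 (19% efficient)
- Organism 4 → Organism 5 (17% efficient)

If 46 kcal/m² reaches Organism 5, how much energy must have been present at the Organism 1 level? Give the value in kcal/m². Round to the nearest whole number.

63578 kcal/m²

Cumulative transfer efficiency: 0.16 × 0.14 × 0.19 × 0.17 = 0.00072352
Organism 1 energy = 46 / 0.00072352 = 63578 kcal/m²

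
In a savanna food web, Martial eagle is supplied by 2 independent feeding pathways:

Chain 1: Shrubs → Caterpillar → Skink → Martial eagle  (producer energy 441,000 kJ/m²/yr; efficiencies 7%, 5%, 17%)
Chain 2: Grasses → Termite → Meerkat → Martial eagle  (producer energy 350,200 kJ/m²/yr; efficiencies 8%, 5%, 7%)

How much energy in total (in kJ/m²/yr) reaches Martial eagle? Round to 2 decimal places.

360.45 kJ/m²/yr

Chain 1: 441000 × 0.07 × 0.05 × 0.17 = 262.395 kJ/m²/yr
Chain 2: 350200 × 0.08 × 0.05 × 0.07 = 98.056 kJ/m²/yr
Total at Martial eagle: 262.395 + 98.056 = 360.451 kJ/m²/yr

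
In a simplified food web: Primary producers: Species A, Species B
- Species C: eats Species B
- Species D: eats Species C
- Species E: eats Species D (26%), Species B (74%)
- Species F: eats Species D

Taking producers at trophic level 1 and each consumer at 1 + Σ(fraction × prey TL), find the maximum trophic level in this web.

Species C: 1 + 1 = 2
Species D: 1 + 2 = 3
Species E: 1 + (0.26×3 + 0.74×1) = 2.52
Species F: 1 + 3 = 4

4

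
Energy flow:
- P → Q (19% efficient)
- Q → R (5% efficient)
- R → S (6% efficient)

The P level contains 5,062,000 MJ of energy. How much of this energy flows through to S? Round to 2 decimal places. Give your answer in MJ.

Q: 5062000 × 0.19 = 961780 MJ
R: 961780 × 0.05 = 48089 MJ
S: 48089 × 0.06 = 2885.34 MJ

2885.34 MJ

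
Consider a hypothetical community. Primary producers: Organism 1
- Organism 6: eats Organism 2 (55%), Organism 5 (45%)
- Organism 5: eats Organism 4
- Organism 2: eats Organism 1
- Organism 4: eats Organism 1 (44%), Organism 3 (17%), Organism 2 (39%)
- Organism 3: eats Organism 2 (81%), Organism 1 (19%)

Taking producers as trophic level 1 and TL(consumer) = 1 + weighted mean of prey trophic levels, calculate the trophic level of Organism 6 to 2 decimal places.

Organism 2: 1 + 1 = 2
Organism 3: 1 + (0.81×2 + 0.19×1) = 2.81
Organism 4: 1 + (0.44×1 + 0.17×2.81 + 0.39×2) = 2.6977
Organism 5: 1 + 2.6977 = 3.6977
Organism 6: 1 + (0.55×2 + 0.45×3.6977) = 3.763965

3.76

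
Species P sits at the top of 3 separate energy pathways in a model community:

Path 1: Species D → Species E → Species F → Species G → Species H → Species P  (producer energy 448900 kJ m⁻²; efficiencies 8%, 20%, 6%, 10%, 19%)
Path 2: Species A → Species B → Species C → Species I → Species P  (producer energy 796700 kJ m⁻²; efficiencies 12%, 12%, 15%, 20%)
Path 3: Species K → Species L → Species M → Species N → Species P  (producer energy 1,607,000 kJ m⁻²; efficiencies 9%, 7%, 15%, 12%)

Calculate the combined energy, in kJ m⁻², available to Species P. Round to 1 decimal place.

534.6 kJ m⁻²

Path 1: 448900 × 0.08 × 0.2 × 0.06 × 0.1 × 0.19 = 8.187936 kJ m⁻²
Path 2: 796700 × 0.12 × 0.12 × 0.15 × 0.2 = 344.1744 kJ m⁻²
Path 3: 1607000 × 0.09 × 0.07 × 0.15 × 0.12 = 182.2338 kJ m⁻²
Total at Species P: 8.187936 + 344.1744 + 182.2338 = 534.596136 kJ m⁻²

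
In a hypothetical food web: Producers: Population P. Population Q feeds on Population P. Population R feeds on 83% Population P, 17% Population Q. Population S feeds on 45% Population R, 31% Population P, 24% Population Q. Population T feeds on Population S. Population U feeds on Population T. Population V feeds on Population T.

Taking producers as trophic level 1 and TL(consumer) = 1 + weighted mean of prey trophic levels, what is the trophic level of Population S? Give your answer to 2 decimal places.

Population Q: 1 + 1 = 2
Population R: 1 + (0.83×1 + 0.17×2) = 2.17
Population S: 1 + (0.45×2.17 + 0.31×1 + 0.24×2) = 2.7665
Population T: 1 + 2.7665 = 3.7665
Population U: 1 + 3.7665 = 4.7665
Population V: 1 + 3.7665 = 4.7665

2.77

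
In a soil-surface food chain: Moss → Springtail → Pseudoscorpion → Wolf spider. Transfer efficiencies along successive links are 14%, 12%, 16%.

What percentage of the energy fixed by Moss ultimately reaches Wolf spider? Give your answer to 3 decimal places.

Product of link efficiencies: 0.14 × 0.12 × 0.16 = 0.002688
As a percentage: 0.002688 × 100 = 0.269%

0.269%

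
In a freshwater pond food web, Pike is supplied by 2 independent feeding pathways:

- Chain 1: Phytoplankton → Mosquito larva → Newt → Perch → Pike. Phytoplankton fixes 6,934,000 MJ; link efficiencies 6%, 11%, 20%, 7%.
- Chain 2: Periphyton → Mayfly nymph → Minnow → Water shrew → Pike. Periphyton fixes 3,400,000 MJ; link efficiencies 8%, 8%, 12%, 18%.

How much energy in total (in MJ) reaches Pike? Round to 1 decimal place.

Chain 1: 6934000 × 0.06 × 0.11 × 0.2 × 0.07 = 640.7016 MJ
Chain 2: 3400000 × 0.08 × 0.08 × 0.12 × 0.18 = 470.016 MJ
Total at Pike: 640.7016 + 470.016 = 1110.7176 MJ

1110.7 MJ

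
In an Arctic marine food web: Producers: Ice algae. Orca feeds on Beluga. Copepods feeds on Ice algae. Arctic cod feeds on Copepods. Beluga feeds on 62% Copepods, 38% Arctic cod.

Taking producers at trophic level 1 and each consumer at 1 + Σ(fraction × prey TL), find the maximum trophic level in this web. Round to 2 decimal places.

Copepods: 1 + 1 = 2
Arctic cod: 1 + 2 = 3
Beluga: 1 + (0.62×2 + 0.38×3) = 3.38
Orca: 1 + 3.38 = 4.38

4.38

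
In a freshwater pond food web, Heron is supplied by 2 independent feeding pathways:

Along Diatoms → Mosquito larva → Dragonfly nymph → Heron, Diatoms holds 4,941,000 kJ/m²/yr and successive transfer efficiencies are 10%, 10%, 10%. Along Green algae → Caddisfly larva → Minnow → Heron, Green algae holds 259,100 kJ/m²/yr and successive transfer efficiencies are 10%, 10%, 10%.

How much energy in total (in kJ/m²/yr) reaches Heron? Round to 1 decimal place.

5200.1 kJ/m²/yr

Via Diatoms: 4941000 × 0.1 × 0.1 × 0.1 = 4941 kJ/m²/yr
Via Green algae: 259100 × 0.1 × 0.1 × 0.1 = 259.1 kJ/m²/yr
Total at Heron: 4941 + 259.1 = 5200.1 kJ/m²/yr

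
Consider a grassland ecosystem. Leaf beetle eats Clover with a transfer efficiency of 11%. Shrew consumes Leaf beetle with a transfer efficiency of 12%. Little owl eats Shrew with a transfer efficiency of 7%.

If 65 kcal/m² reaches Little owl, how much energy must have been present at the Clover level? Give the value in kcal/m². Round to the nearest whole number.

70346 kcal/m²

Cumulative transfer efficiency: 0.11 × 0.12 × 0.07 = 0.000924
Clover energy = 65 / 0.000924 = 70346 kcal/m²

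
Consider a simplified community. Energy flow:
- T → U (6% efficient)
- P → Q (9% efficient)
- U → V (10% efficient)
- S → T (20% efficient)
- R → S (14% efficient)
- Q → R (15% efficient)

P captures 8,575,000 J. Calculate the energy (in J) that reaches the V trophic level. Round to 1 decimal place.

19.4 J

Q: 8575000 × 0.09 = 771750 J
R: 771750 × 0.15 = 115762.5 J
S: 115762.5 × 0.14 = 16206.75 J
T: 16206.75 × 0.2 = 3241.35 J
U: 3241.35 × 0.06 = 194.481 J
V: 194.481 × 0.1 = 19.4481 J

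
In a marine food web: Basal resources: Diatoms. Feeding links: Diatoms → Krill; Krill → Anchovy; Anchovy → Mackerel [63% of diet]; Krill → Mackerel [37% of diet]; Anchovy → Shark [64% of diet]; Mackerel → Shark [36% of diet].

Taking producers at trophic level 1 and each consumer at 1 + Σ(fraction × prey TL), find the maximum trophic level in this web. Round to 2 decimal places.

4.23

Krill: 1 + 1 = 2
Anchovy: 1 + 2 = 3
Mackerel: 1 + (0.63×3 + 0.37×2) = 3.63
Shark: 1 + (0.64×3 + 0.36×3.63) = 4.2268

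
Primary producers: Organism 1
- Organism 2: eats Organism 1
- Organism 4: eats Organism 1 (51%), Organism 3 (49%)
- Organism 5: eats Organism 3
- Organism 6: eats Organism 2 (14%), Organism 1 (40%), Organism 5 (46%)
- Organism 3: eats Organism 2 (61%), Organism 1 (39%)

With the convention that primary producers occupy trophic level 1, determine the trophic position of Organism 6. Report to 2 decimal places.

3.34

Organism 2: 1 + 1 = 2
Organism 3: 1 + (0.61×2 + 0.39×1) = 2.61
Organism 4: 1 + (0.51×1 + 0.49×2.61) = 2.7889
Organism 5: 1 + 2.61 = 3.61
Organism 6: 1 + (0.14×2 + 0.4×1 + 0.46×3.61) = 3.3406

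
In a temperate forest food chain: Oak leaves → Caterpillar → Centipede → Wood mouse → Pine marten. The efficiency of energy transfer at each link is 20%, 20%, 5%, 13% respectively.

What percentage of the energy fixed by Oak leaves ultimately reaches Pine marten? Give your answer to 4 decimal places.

0.0260%

Product of link efficiencies: 0.2 × 0.2 × 0.05 × 0.13 = 0.00026
As a percentage: 0.00026 × 100 = 0.0260%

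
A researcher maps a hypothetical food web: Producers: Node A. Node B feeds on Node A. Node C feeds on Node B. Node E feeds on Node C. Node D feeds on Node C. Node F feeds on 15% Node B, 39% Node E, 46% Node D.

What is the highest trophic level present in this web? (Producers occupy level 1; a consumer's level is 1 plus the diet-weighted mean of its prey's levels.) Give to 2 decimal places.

4.70

Node B: 1 + 1 = 2
Node C: 1 + 2 = 3
Node D: 1 + 3 = 4
Node E: 1 + 3 = 4
Node F: 1 + (0.15×2 + 0.39×4 + 0.46×4) = 4.7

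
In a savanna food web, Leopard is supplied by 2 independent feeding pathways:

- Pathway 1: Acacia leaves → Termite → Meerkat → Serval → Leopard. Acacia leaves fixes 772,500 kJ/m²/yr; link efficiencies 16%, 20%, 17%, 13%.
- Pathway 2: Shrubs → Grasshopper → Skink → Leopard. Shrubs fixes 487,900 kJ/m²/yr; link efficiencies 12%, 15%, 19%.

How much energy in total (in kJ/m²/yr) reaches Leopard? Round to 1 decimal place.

Pathway 1: 772500 × 0.16 × 0.2 × 0.17 × 0.13 = 546.312 kJ/m²/yr
Pathway 2: 487900 × 0.12 × 0.15 × 0.19 = 1668.618 kJ/m²/yr
Total at Leopard: 546.312 + 1668.618 = 2214.93 kJ/m²/yr

2214.9 kJ/m²/yr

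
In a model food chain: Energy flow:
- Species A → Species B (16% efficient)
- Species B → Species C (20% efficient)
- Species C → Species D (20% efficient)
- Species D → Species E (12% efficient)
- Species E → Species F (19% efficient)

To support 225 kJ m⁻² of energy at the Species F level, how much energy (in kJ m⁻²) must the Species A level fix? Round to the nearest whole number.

Cumulative transfer efficiency: 0.16 × 0.2 × 0.2 × 0.12 × 0.19 = 0.00014592
Species A energy = 225 / 0.00014592 = 1541941 kJ m⁻²

1541941 kJ m⁻²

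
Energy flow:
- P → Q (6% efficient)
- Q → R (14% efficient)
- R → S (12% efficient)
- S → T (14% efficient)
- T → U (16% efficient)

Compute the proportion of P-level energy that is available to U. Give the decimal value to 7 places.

0.0000226

Product of link efficiencies: 0.06 × 0.14 × 0.12 × 0.14 × 0.16 = 0.0000225792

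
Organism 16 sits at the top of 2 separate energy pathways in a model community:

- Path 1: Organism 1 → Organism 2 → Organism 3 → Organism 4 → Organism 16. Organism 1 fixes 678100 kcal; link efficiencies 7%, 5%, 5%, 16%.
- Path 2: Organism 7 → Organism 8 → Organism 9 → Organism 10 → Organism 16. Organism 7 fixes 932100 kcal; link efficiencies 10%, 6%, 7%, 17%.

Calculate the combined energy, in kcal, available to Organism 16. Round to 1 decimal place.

Path 1: 678100 × 0.07 × 0.05 × 0.05 × 0.16 = 18.9868 kcal
Path 2: 932100 × 0.1 × 0.06 × 0.07 × 0.17 = 66.55194 kcal
Total at Organism 16: 18.9868 + 66.55194 = 85.53874 kcal

85.5 kcal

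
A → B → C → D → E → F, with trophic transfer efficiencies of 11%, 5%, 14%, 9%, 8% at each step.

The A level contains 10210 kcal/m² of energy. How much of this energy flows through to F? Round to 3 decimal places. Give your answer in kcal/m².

B: 10210 × 0.11 = 1123.1 kcal/m²
C: 1123.1 × 0.05 = 56.155 kcal/m²
D: 56.155 × 0.14 = 7.8617 kcal/m²
E: 7.8617 × 0.09 = 0.707553 kcal/m²
F: 0.707553 × 0.08 = 0.05660424 kcal/m²

0.057 kcal/m²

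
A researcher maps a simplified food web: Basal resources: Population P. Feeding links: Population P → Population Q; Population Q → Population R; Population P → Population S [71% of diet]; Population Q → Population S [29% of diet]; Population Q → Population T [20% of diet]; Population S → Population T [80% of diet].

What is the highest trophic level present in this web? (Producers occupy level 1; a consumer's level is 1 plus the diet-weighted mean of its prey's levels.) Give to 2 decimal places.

3.23

Population Q: 1 + 1 = 2
Population R: 1 + 2 = 3
Population S: 1 + (0.71×1 + 0.29×2) = 2.29
Population T: 1 + (0.2×2 + 0.8×2.29) = 3.232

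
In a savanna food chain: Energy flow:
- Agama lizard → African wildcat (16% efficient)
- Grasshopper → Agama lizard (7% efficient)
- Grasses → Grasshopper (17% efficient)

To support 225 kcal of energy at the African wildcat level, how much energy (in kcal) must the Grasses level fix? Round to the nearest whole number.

Cumulative transfer efficiency: 0.17 × 0.07 × 0.16 = 0.001904
Grasses energy = 225 / 0.001904 = 118172 kcal

118172 kcal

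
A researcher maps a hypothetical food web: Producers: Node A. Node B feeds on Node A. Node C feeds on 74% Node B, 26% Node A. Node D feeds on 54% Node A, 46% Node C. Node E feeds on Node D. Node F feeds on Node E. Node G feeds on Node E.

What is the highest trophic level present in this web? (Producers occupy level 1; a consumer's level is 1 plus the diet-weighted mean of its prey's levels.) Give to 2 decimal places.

4.80

Node B: 1 + 1 = 2
Node C: 1 + (0.74×2 + 0.26×1) = 2.74
Node D: 1 + (0.54×1 + 0.46×2.74) = 2.8004
Node E: 1 + 2.8004 = 3.8004
Node F: 1 + 3.8004 = 4.8004
Node G: 1 + 3.8004 = 4.8004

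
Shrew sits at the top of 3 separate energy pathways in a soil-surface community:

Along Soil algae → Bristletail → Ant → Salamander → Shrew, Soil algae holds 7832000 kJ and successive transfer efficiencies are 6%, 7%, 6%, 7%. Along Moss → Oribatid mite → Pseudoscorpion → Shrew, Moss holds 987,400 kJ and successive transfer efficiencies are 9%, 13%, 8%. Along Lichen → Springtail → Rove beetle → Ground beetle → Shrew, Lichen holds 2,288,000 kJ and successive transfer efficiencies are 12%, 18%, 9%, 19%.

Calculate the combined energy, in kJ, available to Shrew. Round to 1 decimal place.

1907.5 kJ

Via Soil algae: 7832000 × 0.06 × 0.07 × 0.06 × 0.07 = 138.15648 kJ
Via Moss: 987400 × 0.09 × 0.13 × 0.08 = 924.2064 kJ
Via Lichen: 2288000 × 0.12 × 0.18 × 0.09 × 0.19 = 845.09568 kJ
Total at Shrew: 138.15648 + 924.2064 + 845.09568 = 1907.45856 kJ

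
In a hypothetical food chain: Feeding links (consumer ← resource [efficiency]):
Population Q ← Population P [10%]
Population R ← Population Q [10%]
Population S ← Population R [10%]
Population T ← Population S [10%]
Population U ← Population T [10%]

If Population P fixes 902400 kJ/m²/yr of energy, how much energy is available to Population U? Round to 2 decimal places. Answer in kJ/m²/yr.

Population Q: 902400 × 0.1 = 90240 kJ/m²/yr
Population R: 90240 × 0.1 = 9024 kJ/m²/yr
Population S: 9024 × 0.1 = 902.4 kJ/m²/yr
Population T: 902.4 × 0.1 = 90.24 kJ/m²/yr
Population U: 90.24 × 0.1 = 9.024 kJ/m²/yr

9.02 kJ/m²/yr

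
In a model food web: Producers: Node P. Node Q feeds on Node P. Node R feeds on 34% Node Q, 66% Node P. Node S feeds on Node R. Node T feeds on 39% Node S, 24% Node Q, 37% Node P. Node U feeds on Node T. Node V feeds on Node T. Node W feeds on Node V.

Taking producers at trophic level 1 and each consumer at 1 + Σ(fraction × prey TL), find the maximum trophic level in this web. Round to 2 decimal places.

Node Q: 1 + 1 = 2
Node R: 1 + (0.34×2 + 0.66×1) = 2.34
Node S: 1 + 2.34 = 3.34
Node T: 1 + (0.39×3.34 + 0.24×2 + 0.37×1) = 3.1526
Node U: 1 + 3.1526 = 4.1526
Node V: 1 + 3.1526 = 4.1526
Node W: 1 + 4.1526 = 5.1526

5.15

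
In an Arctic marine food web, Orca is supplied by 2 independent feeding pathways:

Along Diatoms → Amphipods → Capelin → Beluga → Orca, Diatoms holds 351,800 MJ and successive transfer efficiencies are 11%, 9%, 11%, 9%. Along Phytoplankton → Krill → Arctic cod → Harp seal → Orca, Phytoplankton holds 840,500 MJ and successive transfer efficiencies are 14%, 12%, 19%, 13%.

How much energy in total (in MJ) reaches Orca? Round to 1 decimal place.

383.3 MJ

Via Diatoms: 351800 × 0.11 × 0.09 × 0.11 × 0.09 = 34.479918 MJ
Via Phytoplankton: 840500 × 0.14 × 0.12 × 0.19 × 0.13 = 348.77388 MJ
Total at Orca: 34.479918 + 348.77388 = 383.253798 MJ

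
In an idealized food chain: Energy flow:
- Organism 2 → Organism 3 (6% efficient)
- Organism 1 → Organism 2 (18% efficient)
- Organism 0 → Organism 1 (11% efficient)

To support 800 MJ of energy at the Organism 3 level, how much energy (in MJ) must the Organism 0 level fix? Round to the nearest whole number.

673401 MJ

Cumulative transfer efficiency: 0.11 × 0.18 × 0.06 = 0.001188
Organism 0 energy = 800 / 0.001188 = 673401 MJ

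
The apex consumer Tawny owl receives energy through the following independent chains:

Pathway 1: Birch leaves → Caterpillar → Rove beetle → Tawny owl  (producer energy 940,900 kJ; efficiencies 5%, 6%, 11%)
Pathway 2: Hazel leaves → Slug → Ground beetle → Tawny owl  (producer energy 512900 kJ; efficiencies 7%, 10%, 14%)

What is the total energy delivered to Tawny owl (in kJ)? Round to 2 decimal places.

813.14 kJ

Pathway 1: 940900 × 0.05 × 0.06 × 0.11 = 310.497 kJ
Pathway 2: 512900 × 0.07 × 0.1 × 0.14 = 502.642 kJ
Total at Tawny owl: 310.497 + 502.642 = 813.139 kJ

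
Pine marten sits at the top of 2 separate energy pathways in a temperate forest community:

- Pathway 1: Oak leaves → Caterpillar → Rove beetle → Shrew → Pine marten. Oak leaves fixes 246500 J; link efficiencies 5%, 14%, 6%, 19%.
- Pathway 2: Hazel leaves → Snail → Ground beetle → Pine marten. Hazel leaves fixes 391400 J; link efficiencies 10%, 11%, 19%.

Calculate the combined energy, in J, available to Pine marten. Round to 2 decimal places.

837.70 J

Pathway 1: 246500 × 0.05 × 0.14 × 0.06 × 0.19 = 19.6707 J
Pathway 2: 391400 × 0.1 × 0.11 × 0.19 = 818.026 J
Total at Pine marten: 19.6707 + 818.026 = 837.6967 J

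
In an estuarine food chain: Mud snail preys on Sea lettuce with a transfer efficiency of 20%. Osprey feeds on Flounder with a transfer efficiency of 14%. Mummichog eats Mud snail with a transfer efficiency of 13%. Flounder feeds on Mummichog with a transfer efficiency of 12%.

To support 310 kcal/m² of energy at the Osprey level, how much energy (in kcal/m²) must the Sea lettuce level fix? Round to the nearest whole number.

709707 kcal/m²

Cumulative transfer efficiency: 0.2 × 0.13 × 0.12 × 0.14 = 0.0004368
Sea lettuce energy = 310 / 0.0004368 = 709707 kcal/m²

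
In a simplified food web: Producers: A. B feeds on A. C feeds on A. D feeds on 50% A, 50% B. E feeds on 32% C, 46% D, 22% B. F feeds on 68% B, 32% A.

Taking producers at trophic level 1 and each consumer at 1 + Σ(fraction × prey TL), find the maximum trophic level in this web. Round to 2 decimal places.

B: 1 + 1 = 2
C: 1 + 1 = 2
D: 1 + (0.5×1 + 0.5×2) = 2.5
E: 1 + (0.32×2 + 0.46×2.5 + 0.22×2) = 3.23
F: 1 + (0.68×2 + 0.32×1) = 2.68

3.23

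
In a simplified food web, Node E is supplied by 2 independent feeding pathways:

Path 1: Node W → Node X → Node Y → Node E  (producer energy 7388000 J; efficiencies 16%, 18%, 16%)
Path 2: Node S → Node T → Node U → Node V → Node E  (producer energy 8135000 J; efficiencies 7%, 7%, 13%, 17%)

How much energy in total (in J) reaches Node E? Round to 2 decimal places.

34924.84 J

Path 1: 7388000 × 0.16 × 0.18 × 0.16 = 34043.904 J
Path 2: 8135000 × 0.07 × 0.07 × 0.13 × 0.17 = 880.93915 J
Total at Node E: 34043.904 + 880.93915 = 34924.84315 J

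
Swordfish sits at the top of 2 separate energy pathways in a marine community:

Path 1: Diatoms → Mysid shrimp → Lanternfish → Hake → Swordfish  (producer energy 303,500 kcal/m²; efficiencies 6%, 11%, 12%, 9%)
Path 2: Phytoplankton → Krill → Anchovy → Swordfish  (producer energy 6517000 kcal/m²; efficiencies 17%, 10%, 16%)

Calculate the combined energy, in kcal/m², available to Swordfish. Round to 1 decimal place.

Path 1: 303500 × 0.06 × 0.11 × 0.12 × 0.09 = 21.63348 kcal/m²
Path 2: 6517000 × 0.17 × 0.1 × 0.16 = 17726.24 kcal/m²
Total at Swordfish: 21.63348 + 17726.24 = 17747.87348 kcal/m²

17747.9 kcal/m²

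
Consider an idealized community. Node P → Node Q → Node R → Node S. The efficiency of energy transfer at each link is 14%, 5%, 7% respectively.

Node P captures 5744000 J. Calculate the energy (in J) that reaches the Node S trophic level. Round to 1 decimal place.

Node Q: 5744000 × 0.14 = 804160 J
Node R: 804160 × 0.05 = 40208 J
Node S: 40208 × 0.07 = 2814.56 J

2814.6 J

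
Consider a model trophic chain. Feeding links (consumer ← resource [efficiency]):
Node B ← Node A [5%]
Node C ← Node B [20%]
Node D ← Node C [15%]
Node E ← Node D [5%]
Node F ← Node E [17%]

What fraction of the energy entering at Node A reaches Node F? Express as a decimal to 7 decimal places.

0.0000128

Product of link efficiencies: 0.05 × 0.2 × 0.15 × 0.05 × 0.17 = 0.00001275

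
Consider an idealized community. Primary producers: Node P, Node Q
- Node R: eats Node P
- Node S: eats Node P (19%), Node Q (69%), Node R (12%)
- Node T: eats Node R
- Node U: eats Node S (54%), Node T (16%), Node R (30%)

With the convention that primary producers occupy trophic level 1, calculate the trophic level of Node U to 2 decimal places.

Node R: 1 + 1 = 2
Node S: 1 + (0.19×1 + 0.69×1 + 0.12×2) = 2.12
Node T: 1 + 2 = 3
Node U: 1 + (0.54×2.12 + 0.16×3 + 0.3×2) = 3.2248

3.22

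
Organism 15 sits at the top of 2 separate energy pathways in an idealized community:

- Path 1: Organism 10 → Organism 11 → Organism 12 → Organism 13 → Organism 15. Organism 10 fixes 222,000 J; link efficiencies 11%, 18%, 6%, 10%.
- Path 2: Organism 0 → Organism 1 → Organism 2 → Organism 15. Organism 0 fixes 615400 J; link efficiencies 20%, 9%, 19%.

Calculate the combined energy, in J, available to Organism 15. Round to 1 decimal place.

Path 1: 222000 × 0.11 × 0.18 × 0.06 × 0.1 = 26.3736 J
Path 2: 615400 × 0.2 × 0.09 × 0.19 = 2104.668 J
Total at Organism 15: 26.3736 + 2104.668 = 2131.0416 J

2131.0 J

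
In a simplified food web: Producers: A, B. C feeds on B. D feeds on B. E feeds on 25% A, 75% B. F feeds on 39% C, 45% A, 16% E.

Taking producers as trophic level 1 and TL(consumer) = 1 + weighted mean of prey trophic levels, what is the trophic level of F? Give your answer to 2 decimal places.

2.55

C: 1 + 1 = 2
D: 1 + 1 = 2
E: 1 + (0.25×1 + 0.75×1) = 2
F: 1 + (0.39×2 + 0.45×1 + 0.16×2) = 2.55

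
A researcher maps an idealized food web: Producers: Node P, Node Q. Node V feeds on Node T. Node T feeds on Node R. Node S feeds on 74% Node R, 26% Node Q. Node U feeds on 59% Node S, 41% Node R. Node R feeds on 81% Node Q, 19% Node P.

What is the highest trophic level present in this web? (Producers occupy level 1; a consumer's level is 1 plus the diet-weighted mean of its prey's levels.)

Node R: 1 + (0.81×1 + 0.19×1) = 2
Node S: 1 + (0.74×2 + 0.26×1) = 2.74
Node T: 1 + 2 = 3
Node U: 1 + (0.59×2.74 + 0.41×2) = 3.4366
Node V: 1 + 3 = 4

4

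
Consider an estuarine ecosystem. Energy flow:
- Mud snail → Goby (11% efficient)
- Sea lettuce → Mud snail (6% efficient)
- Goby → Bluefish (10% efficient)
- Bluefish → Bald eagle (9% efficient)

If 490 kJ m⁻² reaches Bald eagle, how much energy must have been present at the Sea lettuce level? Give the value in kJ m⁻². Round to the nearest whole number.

8249158 kJ m⁻²

Cumulative transfer efficiency: 0.06 × 0.11 × 0.1 × 0.09 = 0.0000594
Sea lettuce energy = 490 / 0.0000594 = 8249158 kJ m⁻²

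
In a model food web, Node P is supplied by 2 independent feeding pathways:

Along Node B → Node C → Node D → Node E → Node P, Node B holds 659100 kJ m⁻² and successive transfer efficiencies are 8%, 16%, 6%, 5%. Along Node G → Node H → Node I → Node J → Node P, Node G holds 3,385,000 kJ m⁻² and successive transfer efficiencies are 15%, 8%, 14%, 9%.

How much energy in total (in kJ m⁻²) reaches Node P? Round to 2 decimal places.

Via Node B: 659100 × 0.08 × 0.16 × 0.06 × 0.05 = 25.30944 kJ m⁻²
Via Node G: 3385000 × 0.15 × 0.08 × 0.14 × 0.09 = 511.812 kJ m⁻²
Total at Node P: 25.30944 + 511.812 = 537.12144 kJ m⁻²

537.12 kJ m⁻²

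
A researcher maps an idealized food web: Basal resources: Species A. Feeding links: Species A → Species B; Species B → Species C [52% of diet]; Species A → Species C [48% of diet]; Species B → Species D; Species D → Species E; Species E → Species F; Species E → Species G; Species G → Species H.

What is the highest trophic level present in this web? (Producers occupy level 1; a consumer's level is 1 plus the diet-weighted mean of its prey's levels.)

Species B: 1 + 1 = 2
Species C: 1 + (0.52×2 + 0.48×1) = 2.52
Species D: 1 + 2 = 3
Species E: 1 + 3 = 4
Species F: 1 + 4 = 5
Species G: 1 + 4 = 5
Species H: 1 + 5 = 6

6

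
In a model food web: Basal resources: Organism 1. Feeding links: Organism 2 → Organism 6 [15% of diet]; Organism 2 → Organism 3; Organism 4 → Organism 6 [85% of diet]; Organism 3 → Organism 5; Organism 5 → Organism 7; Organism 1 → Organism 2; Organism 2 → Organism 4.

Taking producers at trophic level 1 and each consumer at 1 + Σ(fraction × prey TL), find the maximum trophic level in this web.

5

Organism 2: 1 + 1 = 2
Organism 3: 1 + 2 = 3
Organism 4: 1 + 2 = 3
Organism 5: 1 + 3 = 4
Organism 6: 1 + (0.15×2 + 0.85×3) = 3.85
Organism 7: 1 + 4 = 5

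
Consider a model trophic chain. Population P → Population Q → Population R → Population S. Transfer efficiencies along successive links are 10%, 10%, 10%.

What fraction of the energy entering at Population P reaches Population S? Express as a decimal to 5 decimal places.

Product of link efficiencies: 0.1 × 0.1 × 0.1 = 0.001

0.00100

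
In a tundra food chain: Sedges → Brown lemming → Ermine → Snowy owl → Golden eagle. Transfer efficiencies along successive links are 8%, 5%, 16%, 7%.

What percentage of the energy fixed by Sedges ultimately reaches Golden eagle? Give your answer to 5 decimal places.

0.00448%

Product of link efficiencies: 0.08 × 0.05 × 0.16 × 0.07 = 0.0000448
As a percentage: 0.0000448 × 100 = 0.00448%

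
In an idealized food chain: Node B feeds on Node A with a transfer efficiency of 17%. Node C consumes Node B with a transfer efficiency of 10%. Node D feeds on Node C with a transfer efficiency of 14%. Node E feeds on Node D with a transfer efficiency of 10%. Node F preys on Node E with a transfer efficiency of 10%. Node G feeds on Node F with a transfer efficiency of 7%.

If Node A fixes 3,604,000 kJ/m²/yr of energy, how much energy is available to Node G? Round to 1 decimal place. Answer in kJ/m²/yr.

Node B: 3604000 × 0.17 = 612680 kJ/m²/yr
Node C: 612680 × 0.1 = 61268 kJ/m²/yr
Node D: 61268 × 0.14 = 8577.52 kJ/m²/yr
Node E: 8577.52 × 0.1 = 857.752 kJ/m²/yr
Node F: 857.752 × 0.1 = 85.7752 kJ/m²/yr
Node G: 85.7752 × 0.07 = 6.004264 kJ/m²/yr

6.0 kJ/m²/yr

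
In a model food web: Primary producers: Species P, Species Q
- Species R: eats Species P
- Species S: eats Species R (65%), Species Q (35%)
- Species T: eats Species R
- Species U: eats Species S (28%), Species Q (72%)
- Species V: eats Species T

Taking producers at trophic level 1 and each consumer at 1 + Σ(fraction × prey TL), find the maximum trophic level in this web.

Species R: 1 + 1 = 2
Species S: 1 + (0.65×2 + 0.35×1) = 2.65
Species T: 1 + 2 = 3
Species U: 1 + (0.28×2.65 + 0.72×1) = 2.462
Species V: 1 + 3 = 4

4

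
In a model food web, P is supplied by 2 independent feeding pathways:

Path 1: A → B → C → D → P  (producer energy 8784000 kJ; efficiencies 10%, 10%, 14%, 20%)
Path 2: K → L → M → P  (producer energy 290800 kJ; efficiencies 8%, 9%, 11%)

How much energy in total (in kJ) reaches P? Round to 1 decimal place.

2689.8 kJ

Path 1: 8784000 × 0.1 × 0.1 × 0.14 × 0.2 = 2459.52 kJ
Path 2: 290800 × 0.08 × 0.09 × 0.11 = 230.3136 kJ
Total at P: 2459.52 + 230.3136 = 2689.8336 kJ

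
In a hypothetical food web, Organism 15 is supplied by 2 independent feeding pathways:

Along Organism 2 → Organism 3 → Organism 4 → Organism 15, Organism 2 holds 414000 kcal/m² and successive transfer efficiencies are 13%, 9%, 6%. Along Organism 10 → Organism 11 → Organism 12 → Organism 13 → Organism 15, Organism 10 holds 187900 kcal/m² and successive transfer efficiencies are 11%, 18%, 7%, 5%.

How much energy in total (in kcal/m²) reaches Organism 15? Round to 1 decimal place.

Via Organism 2: 414000 × 0.13 × 0.09 × 0.06 = 290.628 kcal/m²
Via Organism 10: 187900 × 0.11 × 0.18 × 0.07 × 0.05 = 13.02147 kcal/m²
Total at Organism 15: 290.628 + 13.02147 = 303.64947 kcal/m²

303.6 kcal/m²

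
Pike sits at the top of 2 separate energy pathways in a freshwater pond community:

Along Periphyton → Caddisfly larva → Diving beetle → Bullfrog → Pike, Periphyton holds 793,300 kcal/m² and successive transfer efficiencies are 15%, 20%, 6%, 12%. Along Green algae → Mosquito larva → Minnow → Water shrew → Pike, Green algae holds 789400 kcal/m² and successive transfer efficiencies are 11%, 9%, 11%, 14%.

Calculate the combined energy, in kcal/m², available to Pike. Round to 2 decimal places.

291.70 kcal/m²

Via Periphyton: 793300 × 0.15 × 0.2 × 0.06 × 0.12 = 171.3528 kcal/m²
Via Green algae: 789400 × 0.11 × 0.09 × 0.11 × 0.14 = 120.351924 kcal/m²
Total at Pike: 171.3528 + 120.351924 = 291.704724 kcal/m²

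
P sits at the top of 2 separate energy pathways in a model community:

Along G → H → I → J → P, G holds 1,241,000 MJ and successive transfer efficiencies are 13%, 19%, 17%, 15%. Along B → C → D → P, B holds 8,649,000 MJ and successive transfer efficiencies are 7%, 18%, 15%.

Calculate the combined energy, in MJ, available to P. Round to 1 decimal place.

17128.3 MJ

Via G: 1241000 × 0.13 × 0.19 × 0.17 × 0.15 = 781.64385 MJ
Via B: 8649000 × 0.07 × 0.18 × 0.15 = 16346.61 MJ
Total at P: 781.64385 + 16346.61 = 17128.25385 MJ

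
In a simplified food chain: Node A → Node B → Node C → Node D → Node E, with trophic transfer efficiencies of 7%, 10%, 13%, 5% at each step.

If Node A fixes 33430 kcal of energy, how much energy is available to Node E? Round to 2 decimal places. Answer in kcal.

Node B: 33430 × 0.07 = 2340.1 kcal
Node C: 2340.1 × 0.1 = 234.01 kcal
Node D: 234.01 × 0.13 = 30.4213 kcal
Node E: 30.4213 × 0.05 = 1.521065 kcal

1.52 kcal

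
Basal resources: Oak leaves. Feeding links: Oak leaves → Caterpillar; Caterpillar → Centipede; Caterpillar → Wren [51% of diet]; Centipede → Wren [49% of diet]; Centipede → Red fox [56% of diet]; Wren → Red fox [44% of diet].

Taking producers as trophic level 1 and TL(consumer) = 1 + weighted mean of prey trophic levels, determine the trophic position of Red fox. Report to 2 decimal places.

Caterpillar: 1 + 1 = 2
Centipede: 1 + 2 = 3
Wren: 1 + (0.51×2 + 0.49×3) = 3.49
Red fox: 1 + (0.56×3 + 0.44×3.49) = 4.2156

4.22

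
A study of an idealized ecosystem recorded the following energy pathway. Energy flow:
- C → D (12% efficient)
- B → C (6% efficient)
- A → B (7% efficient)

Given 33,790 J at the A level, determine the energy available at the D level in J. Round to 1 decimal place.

17.0 J

B: 33790 × 0.07 = 2365.3 J
C: 2365.3 × 0.06 = 141.918 J
D: 141.918 × 0.12 = 17.03016 J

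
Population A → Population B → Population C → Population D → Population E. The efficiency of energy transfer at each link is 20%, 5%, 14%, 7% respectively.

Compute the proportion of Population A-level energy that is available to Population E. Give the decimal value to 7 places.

Product of link efficiencies: 0.2 × 0.05 × 0.14 × 0.07 = 0.000098

0.0000980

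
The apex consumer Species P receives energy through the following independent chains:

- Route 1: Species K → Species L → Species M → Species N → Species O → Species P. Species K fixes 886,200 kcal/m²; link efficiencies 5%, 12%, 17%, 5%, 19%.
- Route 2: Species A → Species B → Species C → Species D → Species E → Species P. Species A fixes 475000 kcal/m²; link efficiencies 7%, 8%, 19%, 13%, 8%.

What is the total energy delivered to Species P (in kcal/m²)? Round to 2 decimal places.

13.84 kcal/m²

Route 1: 886200 × 0.05 × 0.12 × 0.17 × 0.05 × 0.19 = 8.587278 kcal/m²
Route 2: 475000 × 0.07 × 0.08 × 0.19 × 0.13 × 0.08 = 5.25616 kcal/m²
Total at Species P: 8.587278 + 5.25616 = 13.843438 kcal/m²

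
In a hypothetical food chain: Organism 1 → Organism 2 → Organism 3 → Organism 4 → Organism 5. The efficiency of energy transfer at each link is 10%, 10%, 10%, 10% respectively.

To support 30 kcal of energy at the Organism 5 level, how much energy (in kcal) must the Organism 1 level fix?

300000 kcal

Cumulative transfer efficiency: 0.1 × 0.1 × 0.1 × 0.1 = 0.0001
Organism 1 energy = 30 / 0.0001 = 300000 kcal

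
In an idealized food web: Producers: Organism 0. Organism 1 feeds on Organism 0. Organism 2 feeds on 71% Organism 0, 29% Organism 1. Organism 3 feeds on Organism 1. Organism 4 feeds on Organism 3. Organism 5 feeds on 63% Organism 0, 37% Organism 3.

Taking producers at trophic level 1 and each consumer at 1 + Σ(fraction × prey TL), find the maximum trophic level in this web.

4

Organism 1: 1 + 1 = 2
Organism 2: 1 + (0.71×1 + 0.29×2) = 2.29
Organism 3: 1 + 2 = 3
Organism 4: 1 + 3 = 4
Organism 5: 1 + (0.63×1 + 0.37×3) = 2.74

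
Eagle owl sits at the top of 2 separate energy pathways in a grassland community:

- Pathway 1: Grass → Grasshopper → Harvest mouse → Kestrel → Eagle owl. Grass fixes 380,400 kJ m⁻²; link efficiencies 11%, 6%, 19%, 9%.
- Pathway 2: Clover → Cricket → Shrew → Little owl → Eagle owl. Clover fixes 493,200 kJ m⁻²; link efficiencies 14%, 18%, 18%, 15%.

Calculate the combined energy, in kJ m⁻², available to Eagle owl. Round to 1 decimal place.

Pathway 1: 380400 × 0.11 × 0.06 × 0.19 × 0.09 = 42.931944 kJ m⁻²
Pathway 2: 493200 × 0.14 × 0.18 × 0.18 × 0.15 = 335.57328 kJ m⁻²
Total at Eagle owl: 42.931944 + 335.57328 = 378.505224 kJ m⁻²

378.5 kJ m⁻²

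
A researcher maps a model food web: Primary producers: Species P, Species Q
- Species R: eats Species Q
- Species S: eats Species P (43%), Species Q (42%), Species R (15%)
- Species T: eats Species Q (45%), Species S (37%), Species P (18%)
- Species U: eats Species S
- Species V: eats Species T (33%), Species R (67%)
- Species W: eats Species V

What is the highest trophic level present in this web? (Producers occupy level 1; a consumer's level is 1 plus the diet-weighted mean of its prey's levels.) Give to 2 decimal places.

Species R: 1 + 1 = 2
Species S: 1 + (0.43×1 + 0.42×1 + 0.15×2) = 2.15
Species T: 1 + (0.45×1 + 0.37×2.15 + 0.18×1) = 2.4255
Species U: 1 + 2.15 = 3.15
Species V: 1 + (0.33×2.4255 + 0.67×2) = 3.140415
Species W: 1 + 3.140415 = 4.140415

4.14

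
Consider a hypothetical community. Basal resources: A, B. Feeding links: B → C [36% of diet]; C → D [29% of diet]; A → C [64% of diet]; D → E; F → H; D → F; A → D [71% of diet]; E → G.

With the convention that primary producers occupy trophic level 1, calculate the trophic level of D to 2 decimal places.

C: 1 + (0.36×1 + 0.64×1) = 2
D: 1 + (0.29×2 + 0.71×1) = 2.29
E: 1 + 2.29 = 3.29
F: 1 + 2.29 = 3.29
G: 1 + 3.29 = 4.29
H: 1 + 3.29 = 4.29

2.29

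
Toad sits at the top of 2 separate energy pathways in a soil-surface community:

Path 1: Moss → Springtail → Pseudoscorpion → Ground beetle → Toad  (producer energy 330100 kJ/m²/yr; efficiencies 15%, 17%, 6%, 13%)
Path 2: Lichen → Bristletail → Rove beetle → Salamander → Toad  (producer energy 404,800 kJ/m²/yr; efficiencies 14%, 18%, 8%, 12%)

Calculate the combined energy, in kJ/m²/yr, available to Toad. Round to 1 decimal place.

163.6 kJ/m²/yr

Path 1: 330100 × 0.15 × 0.17 × 0.06 × 0.13 = 65.65689 kJ/m²/yr
Path 2: 404800 × 0.14 × 0.18 × 0.08 × 0.12 = 97.929216 kJ/m²/yr
Total at Toad: 65.65689 + 97.929216 = 163.586106 kJ/m²/yr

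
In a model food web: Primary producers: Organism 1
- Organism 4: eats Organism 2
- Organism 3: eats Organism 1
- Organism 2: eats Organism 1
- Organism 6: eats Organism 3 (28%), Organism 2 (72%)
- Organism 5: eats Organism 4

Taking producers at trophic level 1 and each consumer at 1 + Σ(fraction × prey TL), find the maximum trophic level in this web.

Organism 2: 1 + 1 = 2
Organism 3: 1 + 1 = 2
Organism 4: 1 + 2 = 3
Organism 5: 1 + 3 = 4
Organism 6: 1 + (0.28×2 + 0.72×2) = 3

4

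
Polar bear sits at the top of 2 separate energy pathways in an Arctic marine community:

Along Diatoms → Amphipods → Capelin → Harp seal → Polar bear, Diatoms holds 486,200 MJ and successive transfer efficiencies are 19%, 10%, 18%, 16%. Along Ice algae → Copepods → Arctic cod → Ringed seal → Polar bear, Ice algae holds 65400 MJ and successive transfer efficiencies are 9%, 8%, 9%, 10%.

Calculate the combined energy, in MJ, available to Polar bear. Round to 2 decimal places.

Via Diatoms: 486200 × 0.19 × 0.1 × 0.18 × 0.16 = 266.04864 MJ
Via Ice algae: 65400 × 0.09 × 0.08 × 0.09 × 0.1 = 4.23792 MJ
Total at Polar bear: 266.04864 + 4.23792 = 270.28656 MJ

270.29 MJ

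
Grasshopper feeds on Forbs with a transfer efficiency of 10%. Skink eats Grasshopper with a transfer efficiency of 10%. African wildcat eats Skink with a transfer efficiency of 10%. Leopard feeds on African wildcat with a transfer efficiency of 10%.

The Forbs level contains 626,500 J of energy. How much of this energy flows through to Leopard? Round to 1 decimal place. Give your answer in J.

Grasshopper: 626500 × 0.1 = 62650 J
Skink: 62650 × 0.1 = 6265 J
African wildcat: 6265 × 0.1 = 626.5 J
Leopard: 626.5 × 0.1 = 62.65 J

62.7 J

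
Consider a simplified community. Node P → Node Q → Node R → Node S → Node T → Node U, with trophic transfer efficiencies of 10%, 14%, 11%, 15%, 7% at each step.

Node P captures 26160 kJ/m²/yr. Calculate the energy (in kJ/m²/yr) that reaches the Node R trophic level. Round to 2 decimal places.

Node Q: 26160 × 0.1 = 2616 kJ/m²/yr
Node R: 2616 × 0.14 = 366.24 kJ/m²/yr

366.24 kJ/m²/yr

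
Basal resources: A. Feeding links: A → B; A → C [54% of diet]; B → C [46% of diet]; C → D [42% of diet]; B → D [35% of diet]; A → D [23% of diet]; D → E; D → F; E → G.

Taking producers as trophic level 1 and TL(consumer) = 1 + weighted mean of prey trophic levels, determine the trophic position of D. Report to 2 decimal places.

2.96

B: 1 + 1 = 2
C: 1 + (0.54×1 + 0.46×2) = 2.46
D: 1 + (0.42×2.46 + 0.35×2 + 0.23×1) = 2.9632
E: 1 + 2.9632 = 3.9632
F: 1 + 2.9632 = 3.9632
G: 1 + 3.9632 = 4.9632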